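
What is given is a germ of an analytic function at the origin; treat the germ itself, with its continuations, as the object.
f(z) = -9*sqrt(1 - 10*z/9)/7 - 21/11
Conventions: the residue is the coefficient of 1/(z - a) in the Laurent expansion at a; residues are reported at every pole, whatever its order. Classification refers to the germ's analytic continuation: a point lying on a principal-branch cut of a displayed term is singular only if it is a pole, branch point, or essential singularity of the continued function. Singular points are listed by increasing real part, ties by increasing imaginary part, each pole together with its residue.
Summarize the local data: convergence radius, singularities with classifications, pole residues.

Radius of convergence at 0: 9/10.
At 9/10: an algebraic (square-root) branch point.

Branch term (-9/7)*sqrt(1 - z/(9/10)): its argument vanishes at z = 9/10, a square-root branch point, modulus 9/10.
The radius of convergence is the smallest modulus among the singular points: 9/10.


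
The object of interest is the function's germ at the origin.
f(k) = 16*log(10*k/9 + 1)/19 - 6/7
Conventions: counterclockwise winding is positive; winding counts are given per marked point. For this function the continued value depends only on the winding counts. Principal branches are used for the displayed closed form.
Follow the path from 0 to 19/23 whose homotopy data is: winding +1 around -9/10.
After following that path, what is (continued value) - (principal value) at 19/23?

Continued minus principal equals (32/19)*pi*i.

The rational part is single-valued and drops out of the difference; each branch term changes only by its own monodromy.
(16/19)*log(1 - k/(-9/10)): each positive loop around -9/10 adds 2*pi*i to the log, so winding +1 contributes (16/19)*(1)*2*pi*i = (32/19)*pi*i.
Summing the contributions at k = 19/23 gives (32/19)*pi*i.


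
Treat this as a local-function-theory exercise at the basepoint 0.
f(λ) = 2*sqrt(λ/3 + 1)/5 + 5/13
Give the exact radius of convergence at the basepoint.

Branch term (2/5)*sqrt(1 - λ/(-3)): its argument vanishes at λ = -3, a square-root branch point, modulus 3.
The radius of convergence is the smallest modulus among the singular points: 3.

The radius of convergence is 3.


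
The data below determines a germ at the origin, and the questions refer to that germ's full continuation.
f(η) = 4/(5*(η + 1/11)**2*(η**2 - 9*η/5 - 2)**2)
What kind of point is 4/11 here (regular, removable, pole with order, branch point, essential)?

Denominator factors: η + 1/11 = 5/11 at η = 4/11; η**2 - 9*η/5 - 2 = -1526/605 at η = 4/11 — none vanishes.
So the germ continues analytically to 4/11.

The point is a regular point.


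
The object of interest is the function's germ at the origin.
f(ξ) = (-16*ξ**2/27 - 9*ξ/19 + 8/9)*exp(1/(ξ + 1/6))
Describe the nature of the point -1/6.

The point is an essential singularity.

The exponent 1/(ξ - (-1/6)) has a pole at -1/6, so exp(1/(ξ - (-1/6))) takes every nonzero value near it: an essential singularity (not a pole of any order).


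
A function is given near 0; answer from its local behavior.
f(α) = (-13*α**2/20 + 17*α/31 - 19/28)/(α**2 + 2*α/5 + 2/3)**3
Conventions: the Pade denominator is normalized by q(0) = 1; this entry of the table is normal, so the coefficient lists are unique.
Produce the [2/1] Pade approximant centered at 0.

Taylor coefficients needed (expand at 0): a_0 = -513/224, a_1 = 207387/34720, a_2 = -57699/347200, a_3 = -3501387/173600.
Write the denominator as Q(α) = 1 + q1*α. Requiring Q*f - P = O(α^4) with deg P <= 2 kills the coefficients of α^3..α^3 in Q*f:
  α^3: a_3 + q1*a_2 = 0, i.e. -3501387/173600 + (-57699/347200)*q1 = 0.
Solving this linear system: q1 = -259362/2137.
The numerator is Q*f truncated at degree 2: P0 = a_0 = -513/224; P1 = a_1 + q1*a_0 = 21066355449/74196640; P2 = a_2 + q1*a_1 = -17355044313/23934400.

The Pade approximant has numerator coefficients [-513/224, 21066355449/74196640, -17355044313/23934400]; denominator coefficients [1, -259362/2137].


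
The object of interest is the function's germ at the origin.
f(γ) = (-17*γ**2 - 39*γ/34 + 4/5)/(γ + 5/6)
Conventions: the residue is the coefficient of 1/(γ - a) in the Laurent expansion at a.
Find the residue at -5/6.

At the order-1 pole -5/6 set g(γ) = (γ - (-5/6))*f(γ) = -17*γ**2 - 39*γ/34 + 4/5.
Simple pole: residue = g(a) at a = -5/6, which is -7688/765.

The residue is -7688/765.


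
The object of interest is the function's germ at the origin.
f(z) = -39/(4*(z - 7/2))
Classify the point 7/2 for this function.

The point is a pole of order 1.

The denominator factor z - 7/2 vanishes at 7/2 and appears to the power 1; the numerator there equals -39/4, nonzero, and no other factor vanishes.
Hence a pole whose order is the multiplicity, 1.


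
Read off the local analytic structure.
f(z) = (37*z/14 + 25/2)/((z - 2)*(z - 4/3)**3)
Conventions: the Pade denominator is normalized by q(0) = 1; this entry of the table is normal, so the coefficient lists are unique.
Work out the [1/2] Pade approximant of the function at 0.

The Pade approximant has numerator coefficients [675/256, 6151309803/4025857024]; denominator coefficients [1, -2675599/1123286, 7739505/4493144].

Taylor coefficients needed (expand at 0): a_0 = 675/256, a_1 = 55971/7168, a_2 = 25191/1792, a_3 = 1148823/57344.
Write the denominator as Q(z) = 1 + q1*z + q2*z^2. Requiring Q*f - P = O(z^4) with deg P <= 1 kills the coefficients of z^2..z^3 in Q*f:
  z^2: a_2 + q1*a_1 + q2*a_0 = 0, i.e. 25191/1792 + (55971/7168)*q1 + (675/256)*q2 = 0.
  z^3: a_3 + q1*a_2 + q2*a_1 = 0, i.e. 1148823/57344 + (25191/1792)*q1 + (55971/7168)*q2 = 0.
Solving this linear system: q1 = -2675599/1123286, q2 = 7739505/4493144.
The numerator is Q*f truncated at degree 1: P0 = a_0 = 675/256; P1 = a_1 + q1*a_0 = 6151309803/4025857024.


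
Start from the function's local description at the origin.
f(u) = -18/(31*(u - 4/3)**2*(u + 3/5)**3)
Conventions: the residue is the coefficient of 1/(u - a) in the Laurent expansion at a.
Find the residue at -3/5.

At the order-3 pole -3/5 set g(u) = (u - (-3/5))^3*f(u) = -18/(31*(u - 4/3)**2).
Order-3 pole: residue = g''(a)/2; g''(-3/5) = -5467500/21925711, so the residue is -2733750/21925711.

The residue is -2733750/21925711.


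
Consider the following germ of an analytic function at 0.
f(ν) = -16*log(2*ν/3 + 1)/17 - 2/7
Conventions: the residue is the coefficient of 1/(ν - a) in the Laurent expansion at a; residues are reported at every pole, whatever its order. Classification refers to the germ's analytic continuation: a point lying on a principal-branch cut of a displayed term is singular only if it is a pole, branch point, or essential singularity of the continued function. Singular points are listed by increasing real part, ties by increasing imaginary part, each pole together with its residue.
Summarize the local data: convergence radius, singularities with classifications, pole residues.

Branch term (-16/17)*log(1 - ν/(-3/2)): its argument vanishes at ν = -3/2, a logarithmic branch point, modulus 3/2.
The radius of convergence is the smallest modulus among the singular points: 3/2.

Radius of convergence at 0: 3/2.
At -3/2: a logarithmic branch point.


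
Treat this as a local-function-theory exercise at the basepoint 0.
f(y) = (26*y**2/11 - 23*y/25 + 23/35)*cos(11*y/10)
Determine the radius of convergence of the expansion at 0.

The factor cos(11*y/10) is entire and contributes no finite singular point.
The polynomial part has no poles.
No finite singular points: the Taylor series at 0 converges everywhere.

The radius of convergence is infinite.


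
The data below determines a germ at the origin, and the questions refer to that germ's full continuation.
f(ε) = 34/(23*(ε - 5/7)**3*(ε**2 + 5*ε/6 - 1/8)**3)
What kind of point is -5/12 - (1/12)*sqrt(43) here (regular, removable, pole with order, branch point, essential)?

The denominator factor ε**2 + 5*ε/6 - 1/8 vanishes at -5/12 - (1/12)*sqrt(43) and appears to the power 3; the numerator there equals 34/23, nonzero, and no other factor vanishes.
Hence a pole whose order is the multiplicity, 3.

The point is a pole of order 3.


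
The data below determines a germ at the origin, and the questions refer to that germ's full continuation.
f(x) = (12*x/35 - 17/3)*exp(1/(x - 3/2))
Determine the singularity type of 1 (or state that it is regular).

There is no denominator, hence no pole anywhere.
The essential point of exp(1/(x - (3/2))) is 3/2, not 1.
So the germ continues analytically to 1.

The point is a regular point.


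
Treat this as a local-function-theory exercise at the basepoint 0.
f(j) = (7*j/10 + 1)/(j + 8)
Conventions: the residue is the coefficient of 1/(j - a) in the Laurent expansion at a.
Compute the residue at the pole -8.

The residue is -23/5.

At the order-1 pole -8 set g(j) = (j - (-8))*f(j) = 7*j/10 + 1.
Simple pole: residue = g(a) at a = -8, which is -23/5.


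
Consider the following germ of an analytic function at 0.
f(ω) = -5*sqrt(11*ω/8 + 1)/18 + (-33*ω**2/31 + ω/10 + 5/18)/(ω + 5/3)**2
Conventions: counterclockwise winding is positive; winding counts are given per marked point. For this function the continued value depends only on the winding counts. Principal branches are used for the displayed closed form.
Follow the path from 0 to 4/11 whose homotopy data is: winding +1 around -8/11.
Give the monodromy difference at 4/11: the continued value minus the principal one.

The rational part is single-valued and drops out of the difference; each branch term changes only by its own monodromy.
(-5/18)*sqrt(1 - ω/(-8/11)): winding +1 is odd, the square root flips sign, contributing -2*(-5/18)*sqrt(1 - (4/11)/(-8/11)) = -2*(-5/18)*sqrt(3/2) = (5/18)*sqrt(6).
Summing the contributions at ω = 4/11 gives (5/18)*sqrt(6).

Continued minus principal equals (5/18)*sqrt(6).


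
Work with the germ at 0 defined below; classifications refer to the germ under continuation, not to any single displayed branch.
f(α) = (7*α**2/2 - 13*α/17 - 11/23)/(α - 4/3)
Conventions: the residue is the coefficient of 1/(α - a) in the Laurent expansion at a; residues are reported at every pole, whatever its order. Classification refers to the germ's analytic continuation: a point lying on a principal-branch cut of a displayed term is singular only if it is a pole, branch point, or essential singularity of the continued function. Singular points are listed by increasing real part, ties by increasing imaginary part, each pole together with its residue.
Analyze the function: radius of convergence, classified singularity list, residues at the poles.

Denominator factor (α - 4/3): pole of order 1 at 4/3, modulus 4/3.
The radius of convergence is the smallest modulus among the singular points: 4/3.
At the order-1 pole 4/3 set g(α) = (α - (4/3))*f(α) = 7*α**2/2 - 13*α/17 - 11/23.
Simple pole: residue = g(a) at a = 4/3, which is 16625/3519.

Radius of convergence at 0: 4/3.
At 4/3: a pole of order 1; residue 16625/3519.


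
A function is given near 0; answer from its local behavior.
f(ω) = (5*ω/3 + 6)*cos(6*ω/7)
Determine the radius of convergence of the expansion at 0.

The factor cos(6*ω/7) is entire and contributes no finite singular point.
The polynomial part has no poles.
No finite singular points: the Taylor series at 0 converges everywhere.

The radius of convergence is infinite.


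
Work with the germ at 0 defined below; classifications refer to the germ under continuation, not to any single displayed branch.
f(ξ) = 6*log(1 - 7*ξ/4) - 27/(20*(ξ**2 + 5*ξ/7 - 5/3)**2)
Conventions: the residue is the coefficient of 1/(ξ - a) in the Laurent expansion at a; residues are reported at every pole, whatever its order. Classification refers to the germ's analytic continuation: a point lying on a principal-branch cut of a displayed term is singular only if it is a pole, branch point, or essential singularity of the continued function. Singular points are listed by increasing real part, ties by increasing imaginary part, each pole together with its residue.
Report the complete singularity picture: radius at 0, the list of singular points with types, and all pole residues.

Radius of convergence at 0: 4/7.
At -5/14 - (1/42)*sqrt(3165): a pole of order 2; residue -(27783/11130250)*sqrt(3165).
At 4/7: a logarithmic branch point.
At -5/14 + (1/42)*sqrt(3165): a pole of order 2; residue (27783/11130250)*sqrt(3165).

Denominator factor (ξ**2 + 5*ξ/7 - 5/3)^2: discriminant 1055/147, real irrational roots -5/14 + (1/42)*sqrt(3165) and -5/14 - (1/42)*sqrt(3165); poles of order 2, moduli -5/14 + (1/42)*sqrt(3165) and 5/14 + (1/42)*sqrt(3165).
Branch term (6)*log(1 - ξ/(4/7)): its argument vanishes at ξ = 4/7, a logarithmic branch point, modulus 4/7.
The radius of convergence is the smallest modulus among the singular points: 4/7.
The branch term is analytic at -5/14 - (1/42)*sqrt(3165) and contributes nothing to the residue; only the rational part matters.
The factor ξ**2 + 5*ξ/7 - 5/3 splits as (ξ - a)(ξ - a') with a = -5/14 - (1/42)*sqrt(3165), a' = -5/14 + (1/42)*sqrt(3165). At the order-2 pole a set g(ξ) = (ξ - a)^2*(rational part) = [-27/20] / (ξ - a')^2.
Order-2 pole: residue = g'(a); g'(-5/14 - (1/42)*sqrt(3165)) = -(27783/11130250)*sqrt(3165), so the residue is -(27783/11130250)*sqrt(3165).
The branch term is analytic at -5/14 + (1/42)*sqrt(3165) and contributes nothing to the residue; only the rational part matters.
The factor ξ**2 + 5*ξ/7 - 5/3 splits as (ξ - a)(ξ - a') with a = -5/14 + (1/42)*sqrt(3165), a' = -5/14 - (1/42)*sqrt(3165). At the order-2 pole a set g(ξ) = (ξ - a)^2*(rational part) = [-27/20] / (ξ - a')^2.
Order-2 pole: residue = g'(a); g'(-5/14 + (1/42)*sqrt(3165)) = (27783/11130250)*sqrt(3165), so the residue is (27783/11130250)*sqrt(3165).
List the singular points by increasing real part (a conjugate pair: the negative imaginary part first).


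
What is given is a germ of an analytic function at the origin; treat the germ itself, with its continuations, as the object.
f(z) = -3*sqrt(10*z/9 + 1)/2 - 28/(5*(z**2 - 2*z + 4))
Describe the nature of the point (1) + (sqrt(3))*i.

The denominator factor z**2 - 2*z + 4 vanishes at (1) + (sqrt(3))*i and appears to the power 1; the numerator there equals -28/5, nonzero, and no other factor vanishes.
The branch terms are analytic at this point.
Hence a pole whose order is the multiplicity, 1.

The point is a pole of order 1.


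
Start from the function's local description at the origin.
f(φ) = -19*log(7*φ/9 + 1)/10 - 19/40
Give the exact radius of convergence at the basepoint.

Branch term (-19/10)*log(1 - φ/(-9/7)): its argument vanishes at φ = -9/7, a logarithmic branch point, modulus 9/7.
The radius of convergence is the smallest modulus among the singular points: 9/7.

The radius of convergence is 9/7.


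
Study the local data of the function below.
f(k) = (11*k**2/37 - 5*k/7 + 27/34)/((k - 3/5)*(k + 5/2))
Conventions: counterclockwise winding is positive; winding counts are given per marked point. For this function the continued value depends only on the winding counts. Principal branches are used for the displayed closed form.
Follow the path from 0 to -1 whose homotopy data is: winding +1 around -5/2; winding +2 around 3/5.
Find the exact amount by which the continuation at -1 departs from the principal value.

Continued minus principal equals 0.

The function is rational, hence single-valued: continuing it around any pole returns the same value, so the difference is 0.


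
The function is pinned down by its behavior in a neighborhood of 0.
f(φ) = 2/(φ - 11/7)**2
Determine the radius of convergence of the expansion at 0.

Denominator factor (φ - 11/7)^2: pole of order 2 at 11/7, modulus 11/7.
The radius of convergence is the smallest modulus among the singular points: 11/7.

The radius of convergence is 11/7.


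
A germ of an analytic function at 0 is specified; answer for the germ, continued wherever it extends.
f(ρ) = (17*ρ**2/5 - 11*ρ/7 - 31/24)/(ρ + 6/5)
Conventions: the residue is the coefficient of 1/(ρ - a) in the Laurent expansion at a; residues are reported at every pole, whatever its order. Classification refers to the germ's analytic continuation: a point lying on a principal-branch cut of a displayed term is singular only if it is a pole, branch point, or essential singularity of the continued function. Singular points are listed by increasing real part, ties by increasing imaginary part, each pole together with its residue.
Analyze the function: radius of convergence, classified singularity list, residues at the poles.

Denominator factor (ρ + 6/5): pole of order 1 at -6/5, modulus 6/5.
The radius of convergence is the smallest modulus among the singular points: 6/5.
At the order-1 pole -6/5 set g(ρ) = (ρ - (-6/5))*f(ρ) = 17*ρ**2/5 - 11*ρ/7 - 31/24.
Simple pole: residue = g(a) at a = -6/5, which is 115291/21000.

Radius of convergence at 0: 6/5.
At -6/5: a pole of order 1; residue 115291/21000.


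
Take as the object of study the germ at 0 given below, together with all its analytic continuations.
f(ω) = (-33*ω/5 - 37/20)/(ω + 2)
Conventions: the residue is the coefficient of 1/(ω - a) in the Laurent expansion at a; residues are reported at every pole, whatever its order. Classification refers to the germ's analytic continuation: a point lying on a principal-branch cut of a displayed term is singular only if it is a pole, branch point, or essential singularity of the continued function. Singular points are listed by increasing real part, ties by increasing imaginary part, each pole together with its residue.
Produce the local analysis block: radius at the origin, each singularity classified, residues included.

Radius of convergence at 0: 2.
At -2: a pole of order 1; residue 227/20.

Denominator factor (ω + 2): pole of order 1 at -2, modulus 2.
The radius of convergence is the smallest modulus among the singular points: 2.
At the order-1 pole -2 set g(ω) = (ω - (-2))*f(ω) = -33*ω/5 - 37/20.
Simple pole: residue = g(a) at a = -2, which is 227/20.


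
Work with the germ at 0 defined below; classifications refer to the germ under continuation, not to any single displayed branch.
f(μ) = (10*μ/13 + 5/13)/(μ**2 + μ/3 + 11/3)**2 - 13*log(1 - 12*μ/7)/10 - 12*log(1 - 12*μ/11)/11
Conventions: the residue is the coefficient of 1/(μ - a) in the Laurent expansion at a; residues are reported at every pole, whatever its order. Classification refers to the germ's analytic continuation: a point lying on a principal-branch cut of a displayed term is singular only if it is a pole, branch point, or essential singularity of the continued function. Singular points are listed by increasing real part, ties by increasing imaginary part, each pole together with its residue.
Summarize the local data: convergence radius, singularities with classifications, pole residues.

Radius of convergence at 0: 7/12.
At (-1/6) - ((1/6)*sqrt(131))*i: a pole of order 2; residue ((180/223093)*sqrt(131))*i.
At (-1/6) + ((1/6)*sqrt(131))*i: a pole of order 2; residue -((180/223093)*sqrt(131))*i.
At 7/12: a logarithmic branch point.
At 11/12: a logarithmic branch point.

Denominator factor (μ**2 + μ/3 + 11/3)^2: discriminant -131/9, complex-conjugate roots (-1/6) + ((1/6)*sqrt(131))*i and (-1/6) - ((1/6)*sqrt(131))*i; poles of order 2, moduli (1/3)*sqrt(33) and (1/3)*sqrt(33).
Branch term (-13/10)*log(1 - μ/(7/12)): its argument vanishes at μ = 7/12, a logarithmic branch point, modulus 7/12.
Branch term (-12/11)*log(1 - μ/(11/12)): its argument vanishes at μ = 11/12, a logarithmic branch point, modulus 11/12.
The radius of convergence is the smallest modulus among the singular points: 7/12.
The branch terms are analytic at (-1/6) - ((1/6)*sqrt(131))*i and contribute nothing to the residue; only the rational part matters.
The factor μ**2 + μ/3 + 11/3 splits as (μ - a)(μ - a') with a = (-1/6) - ((1/6)*sqrt(131))*i, a' = (-1/6) + ((1/6)*sqrt(131))*i. At the order-2 pole a set g(μ) = (μ - a)^2*(rational part) = [10*μ/13 + 5/13] / (μ - a')^2.
Order-2 pole: residue = g'(a); g'((-1/6) - ((1/6)*sqrt(131))*i) = ((180/223093)*sqrt(131))*i, so the residue is ((180/223093)*sqrt(131))*i.
The branch terms are analytic at (-1/6) + ((1/6)*sqrt(131))*i and contribute nothing to the residue; only the rational part matters.
The factor μ**2 + μ/3 + 11/3 splits as (μ - a)(μ - a') with a = (-1/6) + ((1/6)*sqrt(131))*i, a' = (-1/6) - ((1/6)*sqrt(131))*i. At the order-2 pole a set g(μ) = (μ - a)^2*(rational part) = [10*μ/13 + 5/13] / (μ - a')^2.
Order-2 pole: residue = g'(a); g'((-1/6) + ((1/6)*sqrt(131))*i) = -((180/223093)*sqrt(131))*i, so the residue is -((180/223093)*sqrt(131))*i.
List the singular points by increasing real part (a conjugate pair: the negative imaginary part first).


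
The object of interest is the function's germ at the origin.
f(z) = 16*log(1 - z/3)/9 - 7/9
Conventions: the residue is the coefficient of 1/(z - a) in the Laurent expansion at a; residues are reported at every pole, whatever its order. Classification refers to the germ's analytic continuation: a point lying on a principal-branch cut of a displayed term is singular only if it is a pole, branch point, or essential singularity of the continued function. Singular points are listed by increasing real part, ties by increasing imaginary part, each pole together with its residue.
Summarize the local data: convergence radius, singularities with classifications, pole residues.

Branch term (16/9)*log(1 - z/(3)): its argument vanishes at z = 3, a logarithmic branch point, modulus 3.
The radius of convergence is the smallest modulus among the singular points: 3.

Radius of convergence at 0: 3.
At 3: a logarithmic branch point.


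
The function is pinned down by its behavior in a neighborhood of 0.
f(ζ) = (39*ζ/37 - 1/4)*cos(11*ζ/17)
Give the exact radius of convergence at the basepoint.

The radius of convergence is infinite.

The factor cos(11*ζ/17) is entire and contributes no finite singular point.
The polynomial part has no poles.
No finite singular points: the Taylor series at 0 converges everywhere.


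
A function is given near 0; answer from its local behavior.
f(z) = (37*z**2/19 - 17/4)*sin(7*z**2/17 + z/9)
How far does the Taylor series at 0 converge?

The radius of convergence is infinite.

The factor sin(7*z**2/17 + z/9) is entire and contributes no finite singular point.
The polynomial part has no poles.
No finite singular points: the Taylor series at 0 converges everywhere.


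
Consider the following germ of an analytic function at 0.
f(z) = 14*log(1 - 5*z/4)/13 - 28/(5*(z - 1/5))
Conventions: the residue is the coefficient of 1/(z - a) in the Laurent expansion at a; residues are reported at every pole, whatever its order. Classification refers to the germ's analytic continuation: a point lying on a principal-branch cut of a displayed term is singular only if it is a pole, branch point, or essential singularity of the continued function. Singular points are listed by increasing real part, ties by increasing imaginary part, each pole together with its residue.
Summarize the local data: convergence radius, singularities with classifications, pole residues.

Denominator factor (z - 1/5): pole of order 1 at 1/5, modulus 1/5.
Branch term (14/13)*log(1 - z/(4/5)): its argument vanishes at z = 4/5, a logarithmic branch point, modulus 4/5.
The radius of convergence is the smallest modulus among the singular points: 1/5.
The branch term is analytic at 1/5 and contributes nothing to the residue; only the rational part matters.
At the order-1 pole 1/5 set g(z) = (z - (1/5))*(rational part) = -28/5.
Simple pole: residue = g(a) at a = 1/5, which is -28/5.
List the singular points by increasing real part (a conjugate pair: the negative imaginary part first).

Radius of convergence at 0: 1/5.
At 1/5: a pole of order 1; residue -28/5.
At 4/5: a logarithmic branch point.


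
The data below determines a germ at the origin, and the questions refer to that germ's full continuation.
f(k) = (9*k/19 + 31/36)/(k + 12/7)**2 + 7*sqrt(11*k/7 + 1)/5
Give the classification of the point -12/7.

The denominator factor k + 12/7 vanishes at -12/7 and appears to the power 2; the numerator there equals 235/4788, nonzero, and no other factor vanishes.
The branch terms are analytic at this point.
Hence a pole whose order is the multiplicity, 2.

The point is a pole of order 2.


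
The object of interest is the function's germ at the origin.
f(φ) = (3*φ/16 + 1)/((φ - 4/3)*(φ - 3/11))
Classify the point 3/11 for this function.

The denominator factor φ - 3/11 vanishes at 3/11 and appears to the power 1; the numerator there equals 185/176, nonzero, and no other factor vanishes.
Hence a pole whose order is the multiplicity, 1.

The point is a pole of order 1.


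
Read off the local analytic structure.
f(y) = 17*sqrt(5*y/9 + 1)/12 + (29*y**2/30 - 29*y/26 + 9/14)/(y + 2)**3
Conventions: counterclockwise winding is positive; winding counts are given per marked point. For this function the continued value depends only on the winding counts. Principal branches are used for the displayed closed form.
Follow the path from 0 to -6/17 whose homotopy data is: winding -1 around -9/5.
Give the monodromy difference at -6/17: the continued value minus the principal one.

Continued minus principal equals -(1/18)*sqrt(2091).

The rational part is single-valued and drops out of the difference; each branch term changes only by its own monodromy.
(17/12)*sqrt(1 - y/(-9/5)): winding -1 is odd, the square root flips sign, contributing -2*(17/12)*sqrt(1 - (-6/17)/(-9/5)) = -2*(17/12)*sqrt(41/51) = -(1/18)*sqrt(2091).
Summing the contributions at y = -6/17 gives -(1/18)*sqrt(2091).


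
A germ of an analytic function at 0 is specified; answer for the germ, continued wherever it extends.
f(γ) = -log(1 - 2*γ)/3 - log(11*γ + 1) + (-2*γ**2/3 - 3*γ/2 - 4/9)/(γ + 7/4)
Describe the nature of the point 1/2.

The term (-1/3)*log(1 - γ/(1/2)) has argument 1 - 1/2/(1/2) = 0 at 1/2: a logarithmic (infinitely-sheeted) branch point; the remaining terms are analytic or single-valued there.

The point is a logarithmic branch point.


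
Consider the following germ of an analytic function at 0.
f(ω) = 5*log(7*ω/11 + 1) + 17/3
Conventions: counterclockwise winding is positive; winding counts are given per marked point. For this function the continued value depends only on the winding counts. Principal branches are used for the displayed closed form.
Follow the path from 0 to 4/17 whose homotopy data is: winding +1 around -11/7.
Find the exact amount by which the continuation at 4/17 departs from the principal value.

Continued minus principal equals (10)*pi*i.

The rational part is single-valued and drops out of the difference; each branch term changes only by its own monodromy.
(5)*log(1 - ω/(-11/7)): each positive loop around -11/7 adds 2*pi*i to the log, so winding +1 contributes (5)*(1)*2*pi*i = (10)*pi*i.
Summing the contributions at ω = 4/17 gives (10)*pi*i.


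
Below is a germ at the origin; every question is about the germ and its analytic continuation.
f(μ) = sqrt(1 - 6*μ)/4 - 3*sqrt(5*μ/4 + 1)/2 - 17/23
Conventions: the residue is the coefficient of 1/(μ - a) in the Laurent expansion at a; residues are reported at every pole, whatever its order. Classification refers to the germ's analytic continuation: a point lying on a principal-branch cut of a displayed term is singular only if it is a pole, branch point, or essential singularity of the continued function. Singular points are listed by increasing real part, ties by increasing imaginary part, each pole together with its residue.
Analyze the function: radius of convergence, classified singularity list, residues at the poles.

Radius of convergence at 0: 1/6.
At -4/5: an algebraic (square-root) branch point.
At 1/6: an algebraic (square-root) branch point.

Branch term (-3/2)*sqrt(1 - μ/(-4/5)): its argument vanishes at μ = -4/5, a square-root branch point, modulus 4/5.
Branch term (1/4)*sqrt(1 - μ/(1/6)): its argument vanishes at μ = 1/6, a square-root branch point, modulus 1/6.
The radius of convergence is the smallest modulus among the singular points: 1/6.
List the singular points by increasing real part (a conjugate pair: the negative imaginary part first).


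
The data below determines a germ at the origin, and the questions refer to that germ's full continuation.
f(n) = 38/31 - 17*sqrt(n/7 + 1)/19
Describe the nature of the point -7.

The term (-17/19)*sqrt(1 - n/(-7)) has argument 1 - -7/(-7) = 0 at -7: a square-root (algebraic, two-sheeted) branch point; the remaining terms are analytic or single-valued there.

The point is an algebraic (square-root) branch point.


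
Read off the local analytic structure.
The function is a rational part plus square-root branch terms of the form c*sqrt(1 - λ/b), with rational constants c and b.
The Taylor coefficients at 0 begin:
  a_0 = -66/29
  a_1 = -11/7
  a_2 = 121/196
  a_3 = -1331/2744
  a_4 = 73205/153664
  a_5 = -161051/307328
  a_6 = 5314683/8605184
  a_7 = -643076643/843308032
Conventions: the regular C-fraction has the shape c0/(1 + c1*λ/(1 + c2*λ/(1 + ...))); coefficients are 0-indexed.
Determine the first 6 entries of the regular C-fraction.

The regular C-fraction coefficients are [-66/29, -29/42, 13/12, 363/2548, 1639/2548, 143/596].

Taylor coefficients (read off): a_0 = -66/29, a_1 = -11/7, a_2 = 121/196, a_3 = -1331/2744, a_4 = 73205/153664, a_5 = -161051/307328.
c0 = a_0 = -66/29. Peel one level at a time: if S = 1 + c*λ/S' with S'(0) = 1, then c is the λ-coefficient of S and S' = c*λ/(S - 1).
S_1 = c0/f = 1 + (-29/42)*λ + (377/504)*λ^2 + ...; c1 = -29/42.
S_2 = c1*λ/(S_1 - 1) = 1 + (13/12)*λ + (-121/784)*λ^2 + ...; c2 = 13/12.
S_3 = c2*λ/(S_2 - 1) = 1 + (363/2548)*λ + (-594957/6492304)*λ^2 + ...; c3 = 363/2548.
S_4 = c3*λ/(S_3 - 1) = 1 + (1639/2548)*λ + (-121/784)*λ^2 + ...; c4 = 1639/2548.
S_5 = c4*λ/(S_4 - 1) = 1 + (143/596)*λ + ...; c5 = 143/596.


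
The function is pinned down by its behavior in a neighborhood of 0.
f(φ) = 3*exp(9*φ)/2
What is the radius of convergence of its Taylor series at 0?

The radius of convergence is infinite.

The factor exp(9*φ) is entire and contributes no finite singular point.
The polynomial part has no poles.
No finite singular points: the Taylor series at 0 converges everywhere.


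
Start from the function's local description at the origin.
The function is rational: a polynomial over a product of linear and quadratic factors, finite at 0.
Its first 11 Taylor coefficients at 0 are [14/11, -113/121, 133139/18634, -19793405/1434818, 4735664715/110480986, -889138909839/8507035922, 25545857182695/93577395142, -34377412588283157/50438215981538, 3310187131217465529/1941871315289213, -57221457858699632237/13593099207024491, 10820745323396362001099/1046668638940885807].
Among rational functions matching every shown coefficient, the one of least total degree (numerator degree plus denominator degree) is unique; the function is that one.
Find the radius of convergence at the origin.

No rational of total degree below 9 reproduces all 11 coefficients; solving the [2/7] Pade equations on them gives f(ε) = (3*ε**2/2 - ε - 2)/((ε - 11/7)**3*(ε**2 - ε - 7/11)**2), whose expansion matches every shown term.
Denominator factor (ε**2 - ε - 7/11)^2: discriminant 39/11, real irrational roots 1/2 + (1/22)*sqrt(429) and 1/2 - (1/22)*sqrt(429); poles of order 2, moduli 1/2 + (1/22)*sqrt(429) and -1/2 + (1/22)*sqrt(429).
Denominator factor (ε - 11/7)^3: pole of order 3 at 11/7, modulus 11/7.
The radius of convergence is the smallest modulus among the singular points: -1/2 + (1/22)*sqrt(429).

The radius of convergence is -1/2 + (1/22)*sqrt(429).


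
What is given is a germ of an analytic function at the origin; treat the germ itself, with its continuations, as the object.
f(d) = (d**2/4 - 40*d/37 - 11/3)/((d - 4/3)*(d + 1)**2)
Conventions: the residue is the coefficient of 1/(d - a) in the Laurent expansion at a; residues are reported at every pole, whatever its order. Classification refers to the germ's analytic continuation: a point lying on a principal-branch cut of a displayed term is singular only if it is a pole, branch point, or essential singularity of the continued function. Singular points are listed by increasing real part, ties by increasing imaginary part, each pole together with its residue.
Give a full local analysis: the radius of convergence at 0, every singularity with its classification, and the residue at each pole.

Radius of convergence at 0: 1.
At -1: a pole of order 2; residue 8025/7252.
At 4/3: a pole of order 1; residue -1553/1813.

Denominator factor (d - 4/3): pole of order 1 at 4/3, modulus 4/3.
Denominator factor (d + 1)^2: pole of order 2 at -1, modulus 1.
The radius of convergence is the smallest modulus among the singular points: 1.
At the order-2 pole -1 set g(d) = (d - (-1))^2*f(d) = (d**2/4 - 40*d/37 - 11/3)/(d - 4/3).
Order-2 pole: residue = g'(a); g'(-1) = 8025/7252, so the residue is 8025/7252.
At the order-1 pole 4/3 set g(d) = (d - (4/3))*f(d) = (d**2/4 - 40*d/37 - 11/3)/(d + 1)**2.
Simple pole: residue = g(a) at a = 4/3, which is -1553/1813.
List the singular points by increasing real part (a conjugate pair: the negative imaginary part first).


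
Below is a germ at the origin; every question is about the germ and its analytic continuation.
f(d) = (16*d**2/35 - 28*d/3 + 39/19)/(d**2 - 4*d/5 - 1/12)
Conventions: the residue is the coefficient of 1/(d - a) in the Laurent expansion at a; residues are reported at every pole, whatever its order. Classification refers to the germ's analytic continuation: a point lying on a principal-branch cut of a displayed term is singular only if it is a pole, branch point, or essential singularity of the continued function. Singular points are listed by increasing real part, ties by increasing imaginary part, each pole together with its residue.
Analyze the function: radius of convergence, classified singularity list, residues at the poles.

Denominator factor (d**2 - 4*d/5 - 1/12): discriminant 73/75, real irrational roots 2/5 + (1/30)*sqrt(219) and 2/5 - (1/30)*sqrt(219); poles of order 1, moduli 2/5 + (1/30)*sqrt(219) and -2/5 + (1/30)*sqrt(219).
The radius of convergence is the smallest modulus among the singular points: -2/5 + (1/30)*sqrt(219).
The factor d**2 - 4*d/5 - 1/12 splits as (d - a)(d - a') with a = 2/5 - (1/30)*sqrt(219), a' = 2/5 + (1/30)*sqrt(219). At the order-1 pole a set g(d) = (d - a)*f(d) = [16*d**2/35 - 28*d/3 + 39/19] / (d - a').
Simple pole: residue = g(a) at a = 2/5 - (1/30)*sqrt(219), which is -2354/525 + (74629/728175)*sqrt(219).
The factor d**2 - 4*d/5 - 1/12 splits as (d - a)(d - a') with a = 2/5 + (1/30)*sqrt(219), a' = 2/5 - (1/30)*sqrt(219). At the order-1 pole a set g(d) = (d - a)*f(d) = [16*d**2/35 - 28*d/3 + 39/19] / (d - a').
Simple pole: residue = g(a) at a = 2/5 + (1/30)*sqrt(219), which is -2354/525 - (74629/728175)*sqrt(219).
List the singular points by increasing real part (a conjugate pair: the negative imaginary part first).

Radius of convergence at 0: -2/5 + (1/30)*sqrt(219).
At 2/5 - (1/30)*sqrt(219): a pole of order 1; residue -2354/525 + (74629/728175)*sqrt(219).
At 2/5 + (1/30)*sqrt(219): a pole of order 1; residue -2354/525 - (74629/728175)*sqrt(219).


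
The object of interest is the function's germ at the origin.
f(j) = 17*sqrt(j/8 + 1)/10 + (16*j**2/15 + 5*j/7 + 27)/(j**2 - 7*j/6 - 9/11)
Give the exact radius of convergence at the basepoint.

The radius of convergence is -7/12 + (1/132)*sqrt(20185).

Denominator factor (j**2 - 7*j/6 - 9/11): discriminant 1835/396, real irrational roots 7/12 + (1/132)*sqrt(20185) and 7/12 - (1/132)*sqrt(20185); poles of order 1, moduli 7/12 + (1/132)*sqrt(20185) and -7/12 + (1/132)*sqrt(20185).
Branch term (17/10)*sqrt(1 - j/(-8)): its argument vanishes at j = -8, a square-root branch point, modulus 8.
The radius of convergence is the smallest modulus among the singular points: -7/12 + (1/132)*sqrt(20185).


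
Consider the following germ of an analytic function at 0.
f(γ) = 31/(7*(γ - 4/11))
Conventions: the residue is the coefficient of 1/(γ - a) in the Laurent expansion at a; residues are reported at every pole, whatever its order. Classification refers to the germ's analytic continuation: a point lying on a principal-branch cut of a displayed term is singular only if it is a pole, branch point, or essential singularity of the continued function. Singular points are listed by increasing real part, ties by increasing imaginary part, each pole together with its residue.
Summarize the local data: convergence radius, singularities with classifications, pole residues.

Denominator factor (γ - 4/11): pole of order 1 at 4/11, modulus 4/11.
The radius of convergence is the smallest modulus among the singular points: 4/11.
At the order-1 pole 4/11 set g(γ) = (γ - (4/11))*f(γ) = 31/7.
Simple pole: residue = g(a) at a = 4/11, which is 31/7.

Radius of convergence at 0: 4/11.
At 4/11: a pole of order 1; residue 31/7.


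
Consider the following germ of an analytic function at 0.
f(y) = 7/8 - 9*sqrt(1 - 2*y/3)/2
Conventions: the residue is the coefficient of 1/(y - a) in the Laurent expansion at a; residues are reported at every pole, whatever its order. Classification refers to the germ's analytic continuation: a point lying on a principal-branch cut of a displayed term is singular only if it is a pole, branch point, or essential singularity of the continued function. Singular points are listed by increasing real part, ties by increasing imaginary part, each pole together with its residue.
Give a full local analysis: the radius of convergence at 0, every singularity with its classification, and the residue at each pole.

Radius of convergence at 0: 3/2.
At 3/2: an algebraic (square-root) branch point.

Branch term (-9/2)*sqrt(1 - y/(3/2)): its argument vanishes at y = 3/2, a square-root branch point, modulus 3/2.
The radius of convergence is the smallest modulus among the singular points: 3/2.


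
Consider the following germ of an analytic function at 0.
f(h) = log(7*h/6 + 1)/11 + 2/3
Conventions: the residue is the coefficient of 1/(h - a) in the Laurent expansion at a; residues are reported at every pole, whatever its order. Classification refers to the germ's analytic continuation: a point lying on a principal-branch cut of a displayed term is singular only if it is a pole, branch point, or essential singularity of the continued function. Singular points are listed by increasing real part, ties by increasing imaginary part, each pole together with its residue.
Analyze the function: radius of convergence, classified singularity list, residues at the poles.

Branch term (1/11)*log(1 - h/(-6/7)): its argument vanishes at h = -6/7, a logarithmic branch point, modulus 6/7.
The radius of convergence is the smallest modulus among the singular points: 6/7.

Radius of convergence at 0: 6/7.
At -6/7: a logarithmic branch point.


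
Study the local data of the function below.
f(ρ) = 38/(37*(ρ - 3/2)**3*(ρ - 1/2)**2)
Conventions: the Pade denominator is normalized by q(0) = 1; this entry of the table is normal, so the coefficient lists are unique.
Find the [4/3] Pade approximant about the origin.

The Pade approximant has numerator coefficients [-1216/999, -188567552/155980863, -42268160/51993621, -62881792/155980863, -19047424/155980863]; denominator coefficients [1, -781750/156137, 3767024/468411, -17129632/4215699].

Taylor coefficients needed (expand at 0): a_0 = -1216/999, a_1 = -2432/333, a_2 = -82688/2997, a_3 = -2286080/26973, a_4 = -6264832/26973, a_5 = -48017408/80919, a_6 = -1054203904/728271, a_7 = -2490056704/728271.
Write the denominator as Q(ρ) = 1 + q1*ρ + q2*ρ^2 + q3*ρ^3. Requiring Q*f - P = O(ρ^8) with deg P <= 4 kills the coefficients of ρ^5..ρ^7 in Q*f:
  ρ^5: a_5 + q1*a_4 + q2*a_3 + q3*a_2 = 0, i.e. -48017408/80919 + (-6264832/26973)*q1 + (-2286080/26973)*q2 + (-82688/2997)*q3 = 0.
  ρ^6: a_6 + q1*a_5 + q2*a_4 + q3*a_3 = 0, i.e. -1054203904/728271 + (-48017408/80919)*q1 + (-6264832/26973)*q2 + (-2286080/26973)*q3 = 0.
  ρ^7: a_7 + q1*a_6 + q2*a_5 + q3*a_4 = 0, i.e. -2490056704/728271 + (-1054203904/728271)*q1 + (-48017408/80919)*q2 + (-6264832/26973)*q3 = 0.
Solving this linear system: q1 = -781750/156137, q2 = 3767024/468411, q3 = -17129632/4215699.
The numerator is Q*f truncated at degree 4: P0 = a_0 = -1216/999; P1 = a_1 + q1*a_0 = -188567552/155980863; P2 = a_2 + q1*a_1 + q2*a_0 = -42268160/51993621; P3 = a_3 + q1*a_2 + q2*a_1 + q3*a_0 = -62881792/155980863; P4 = a_4 + q1*a_3 + q2*a_2 + q3*a_1 = -19047424/155980863.
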